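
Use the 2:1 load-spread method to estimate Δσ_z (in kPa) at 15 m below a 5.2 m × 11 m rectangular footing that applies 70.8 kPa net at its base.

Δσ_z ≈ 7.71 kPa

By the 2:1 method the load spreads at 1 horizontal : 2 vertical, so at depth z the loaded area has grown by z in each plan dimension:
Δσ = qBL/((B+z)(L+z)) = 70.8×5.2×11/((5.2+15)(11+15)) = 7.7109 kPa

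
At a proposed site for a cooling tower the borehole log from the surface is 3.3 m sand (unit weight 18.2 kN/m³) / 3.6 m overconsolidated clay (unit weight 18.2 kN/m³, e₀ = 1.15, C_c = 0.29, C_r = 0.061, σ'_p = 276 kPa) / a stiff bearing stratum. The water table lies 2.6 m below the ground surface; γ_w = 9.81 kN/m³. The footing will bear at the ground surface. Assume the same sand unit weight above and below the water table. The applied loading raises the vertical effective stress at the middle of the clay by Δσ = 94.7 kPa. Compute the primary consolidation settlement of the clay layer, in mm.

Mid-depth of clay below the ground surface: z = 3.3 + 3.6/2 = 5.1 m.
Total vertical stress at mid-clay: σ_v = 18.2×3.3 + 18.2×1.8 = 92.82 kPa.
Pore pressure: u = 9.81×(5.1 − 2.6) = 24.525 kPa.
Initial effective stress: σ'_0 = σ_v − u = 92.82 − 24.525 = 68.295 kPa.
Final effective stress: σ'_f = 68.295 + 94.7 = 163 kPa.
σ'_f = 163 ≤ σ'_p = 276 kPa, so the clay remains overconsolidated and only the recompression index applies:
S_c = C_r·H/(1+e₀)·log₁₀(σ'_f/σ'_0) = 0.061×3.6/2.15×log₁₀(163/68.295)
    = 0.10214 × 0.3778 = 0.03859 m

S_c ≈ 38.6 mm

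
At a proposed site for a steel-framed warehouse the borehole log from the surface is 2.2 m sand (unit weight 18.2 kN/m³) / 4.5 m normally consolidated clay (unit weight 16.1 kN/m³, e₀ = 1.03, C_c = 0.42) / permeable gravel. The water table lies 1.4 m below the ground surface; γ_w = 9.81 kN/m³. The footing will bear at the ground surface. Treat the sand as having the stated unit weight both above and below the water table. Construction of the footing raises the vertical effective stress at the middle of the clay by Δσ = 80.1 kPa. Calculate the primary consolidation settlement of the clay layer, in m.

Mid-depth of clay below the ground surface: z = 2.2 + 4.5/2 = 4.45 m.
Total vertical stress at mid-clay: σ_v = 18.2×2.2 + 16.1×2.25 = 76.265 kPa.
Pore pressure: u = 9.81×(4.45 − 1.4) = 29.921 kPa.
Initial effective stress: σ'_0 = σ_v − u = 76.265 − 29.921 = 46.344 kPa.
Final effective stress: σ'_f = σ'_0 + Δσ = 46.344 + 80.1 = 126.44 kPa.
Normally consolidated clay, so the full stress increment lies on the virgin compression line:
S_c = C_c·H/(1+e₀)·log₁₀(σ'_f/σ'_0) = 0.42×4.5/(1+1.03)×log₁₀(126.44/46.344)
    = 0.93103 × 0.43589 = 0.4058 m

S_c ≈ 0.406 m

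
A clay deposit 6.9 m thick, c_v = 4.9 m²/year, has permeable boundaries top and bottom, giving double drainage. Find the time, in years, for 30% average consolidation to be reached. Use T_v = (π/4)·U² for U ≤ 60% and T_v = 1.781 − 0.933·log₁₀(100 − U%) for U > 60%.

Drainage path length: H_d = H/2 = 3.45 m (double drainage).
U ≤ 60%: T_v = (π/4)·U² = (π/4)×0.3² = 0.070686.
t = T_v·H_d²/c_v = 0.070686×3.45²/4.9 = 0.1717 years.

t ≈ 0.172 years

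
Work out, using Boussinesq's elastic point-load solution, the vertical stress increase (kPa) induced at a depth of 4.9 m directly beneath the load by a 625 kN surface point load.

Boussinesq vertical stress below a point load on an elastic half-space:
Δσ_z = 3P/(2πz²) · [1 + (r/z)²]^(−5/2)
r/z = 0/4.9 = 0; [1+(r/z)²]^(−5/2) = 1.
Δσ_z = 3×625/(2π×4.9²) × 1 = 12.429 × 1 = 12.43 kPa

Δσ_z ≈ 12.4 kPa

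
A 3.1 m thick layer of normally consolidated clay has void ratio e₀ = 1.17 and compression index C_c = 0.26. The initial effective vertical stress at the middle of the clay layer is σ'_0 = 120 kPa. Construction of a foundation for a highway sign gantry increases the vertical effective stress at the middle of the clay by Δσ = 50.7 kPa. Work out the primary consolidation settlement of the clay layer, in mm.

Final effective stress: σ'_f = σ'_0 + Δσ = 120 + 50.7 = 170.7 kPa.
Normally consolidated clay, so the full stress increment lies on the virgin compression line:
S_c = C_c·H/(1+e₀)·log₁₀(σ'_f/σ'_0) = 0.26×3.1/(1+1.17)×log₁₀(170.7/120)
    = 0.37143 × 0.15305 = 0.05685 m

S_c ≈ 56.8 mm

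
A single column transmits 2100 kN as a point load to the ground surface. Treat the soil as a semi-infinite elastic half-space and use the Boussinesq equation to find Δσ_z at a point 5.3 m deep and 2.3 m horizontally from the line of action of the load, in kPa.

Boussinesq vertical stress below a point load on an elastic half-space:
Δσ_z = 3P/(2πz²) · [1 + (r/z)²]^(−5/2)
r/z = 2.3/5.3 = 0.43396; [1+(r/z)²]^(−5/2) = 0.64963.
Δσ_z = 3×2100/(2π×5.3²) × 0.64963 = 35.695 × 0.64963 = 23.19 kPa

Δσ_z ≈ 23.2 kPa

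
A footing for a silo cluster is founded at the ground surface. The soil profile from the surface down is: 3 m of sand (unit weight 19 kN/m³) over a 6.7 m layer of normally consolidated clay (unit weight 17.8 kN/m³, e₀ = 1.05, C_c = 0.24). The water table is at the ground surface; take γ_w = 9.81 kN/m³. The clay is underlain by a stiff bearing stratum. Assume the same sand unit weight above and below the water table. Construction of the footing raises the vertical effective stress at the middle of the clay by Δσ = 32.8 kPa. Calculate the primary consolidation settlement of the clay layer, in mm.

S_c ≈ 161 mm

Mid-depth of clay below the ground surface: z = 3 + 6.7/2 = 6.35 m.
Total vertical stress at mid-clay: σ_v = 19×3 + 17.8×3.35 = 116.63 kPa.
Pore pressure: u = 9.81×(6.35 − 0) = 62.294 kPa.
Initial effective stress: σ'_0 = σ_v − u = 116.63 − 62.294 = 54.336 kPa.
Final effective stress: σ'_f = σ'_0 + Δσ = 54.336 + 32.8 = 87.136 kPa.
Normally consolidated clay, so the full stress increment lies on the virgin compression line:
S_c = C_c·H/(1+e₀)·log₁₀(σ'_f/σ'_0) = 0.24×6.7/(1+1.05)×log₁₀(87.136/54.336)
    = 0.78439 × 0.20511 = 0.1609 m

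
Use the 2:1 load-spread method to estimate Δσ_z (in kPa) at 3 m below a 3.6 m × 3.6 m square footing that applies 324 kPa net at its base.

By the 2:1 method the load spreads at 1 horizontal : 2 vertical, so at depth z the loaded area has grown by z in each plan dimension:
Δσ = qBL/((B+z)(L+z)) = 324×3.6×3.6/((3.6+3)(3.6+3)) = 96.397 kPa

Δσ_z ≈ 96.4 kPa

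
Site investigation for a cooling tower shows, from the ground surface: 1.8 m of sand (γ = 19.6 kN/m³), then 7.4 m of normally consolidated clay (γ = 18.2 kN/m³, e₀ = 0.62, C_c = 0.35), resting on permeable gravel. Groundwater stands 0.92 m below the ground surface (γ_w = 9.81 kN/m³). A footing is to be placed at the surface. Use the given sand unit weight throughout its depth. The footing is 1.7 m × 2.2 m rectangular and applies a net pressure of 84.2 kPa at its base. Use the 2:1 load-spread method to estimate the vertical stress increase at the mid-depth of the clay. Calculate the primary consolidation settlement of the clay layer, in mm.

Mid-depth of clay below the ground surface: z = 1.8 + 7.4/2 = 5.5 m.
Total vertical stress at mid-clay: σ_v = 19.6×1.8 + 18.2×3.7 = 102.62 kPa.
Pore pressure: u = 9.81×(5.5 − 0.92) = 44.93 kPa.
Initial effective stress: σ'_0 = σ_v − u = 102.62 − 44.93 = 57.69 kPa.
Stress increase at mid-clay by the 2:1 spreading method:
Δσ = qBL/((B+z)(L+z)) = 84.2×1.7×2.2/((1.7+5.5)(2.2+5.5)) = 5.6802 kPa
Final effective stress: σ'_f = σ'_0 + Δσ = 57.69 + 5.6802 = 63.37 kPa.
Normally consolidated clay, so the full stress increment lies on the virgin compression line:
S_c = C_c·H/(1+e₀)·log₁₀(σ'_f/σ'_0) = 0.35×7.4/(1+0.62)×log₁₀(63.37/57.69)
    = 1.5988 × 0.040783 = 0.0652 m

S_c ≈ 65.2 mm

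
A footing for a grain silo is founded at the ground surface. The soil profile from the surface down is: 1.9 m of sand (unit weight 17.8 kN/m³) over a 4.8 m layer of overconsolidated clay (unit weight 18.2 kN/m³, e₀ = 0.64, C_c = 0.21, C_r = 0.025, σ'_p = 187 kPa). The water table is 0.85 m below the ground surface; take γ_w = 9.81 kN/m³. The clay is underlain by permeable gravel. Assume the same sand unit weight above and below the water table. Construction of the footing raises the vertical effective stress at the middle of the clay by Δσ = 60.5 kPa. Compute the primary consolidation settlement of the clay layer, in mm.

Mid-depth of clay below the ground surface: z = 1.9 + 4.8/2 = 4.3 m.
Total vertical stress at mid-clay: σ_v = 17.8×1.9 + 18.2×2.4 = 77.5 kPa.
Pore pressure: u = 9.81×(4.3 − 0.85) = 33.845 kPa.
Initial effective stress: σ'_0 = σ_v − u = 77.5 − 33.845 = 43.655 kPa.
Final effective stress: σ'_f = 43.655 + 60.5 = 104.16 kPa.
σ'_f = 104.16 ≤ σ'_p = 187 kPa, so the clay remains overconsolidated and only the recompression index applies:
S_c = C_r·H/(1+e₀)·log₁₀(σ'_f/σ'_0) = 0.025×4.8/1.64×log₁₀(104.16/43.655)
    = 0.07317 × 0.37767 = 0.02763 m

S_c ≈ 27.6 mm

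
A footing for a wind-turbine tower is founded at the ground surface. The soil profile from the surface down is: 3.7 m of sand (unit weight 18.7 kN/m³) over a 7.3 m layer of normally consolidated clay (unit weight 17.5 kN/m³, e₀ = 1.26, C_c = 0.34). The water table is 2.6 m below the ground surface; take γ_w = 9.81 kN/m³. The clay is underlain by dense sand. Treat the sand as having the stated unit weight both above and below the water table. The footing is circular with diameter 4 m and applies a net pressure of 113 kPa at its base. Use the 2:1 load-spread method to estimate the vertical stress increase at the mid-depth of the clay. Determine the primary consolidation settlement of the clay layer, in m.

S_c ≈ 0.0718 m

Mid-depth of clay below the ground surface: z = 3.7 + 7.3/2 = 7.35 m.
Total vertical stress at mid-clay: σ_v = 18.7×3.7 + 17.5×3.65 = 133.06 kPa.
Pore pressure: u = 9.81×(7.35 − 2.6) = 46.598 kPa.
Initial effective stress: σ'_0 = σ_v − u = 133.06 − 46.598 = 86.462 kPa.
Stress increase at mid-clay by the 2:1 spreading method:
Δσ ≈ qD²/(D+z)² = 113×4²/(4+7.35)² = 14.035 kPa
Final effective stress: σ'_f = σ'_0 + Δσ = 86.462 + 14.035 = 100.5 kPa.
Normally consolidated clay, so the full stress increment lies on the virgin compression line:
S_c = C_c·H/(1+e₀)·log₁₀(σ'_f/σ'_0) = 0.34×7.3/(1+1.26)×log₁₀(100.5/86.462)
    = 1.0982 × 0.065341 = 0.07176 m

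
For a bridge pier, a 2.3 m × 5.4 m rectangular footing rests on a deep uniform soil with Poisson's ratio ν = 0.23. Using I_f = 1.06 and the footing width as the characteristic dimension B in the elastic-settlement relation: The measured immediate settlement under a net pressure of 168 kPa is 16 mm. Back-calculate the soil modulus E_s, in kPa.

E_s ≈ 24200 kPa

S_e = q·B·(1−ν²)/E_s · I_f  ⇒  E_s = q·B·(1−ν²)·I_f / S_e.
E_s = 168 × 2.3 × 0.9471 × 1.06 / 0.016 = 24240 kPa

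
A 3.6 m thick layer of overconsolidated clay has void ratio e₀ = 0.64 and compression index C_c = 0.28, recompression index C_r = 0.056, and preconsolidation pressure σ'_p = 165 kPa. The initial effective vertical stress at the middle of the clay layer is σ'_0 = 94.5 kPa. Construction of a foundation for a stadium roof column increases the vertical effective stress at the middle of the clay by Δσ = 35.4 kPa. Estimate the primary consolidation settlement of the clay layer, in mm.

Final effective stress: σ'_f = 94.5 + 35.4 = 129.9 kPa.
σ'_f = 129.9 ≤ σ'_p = 165 kPa, so the clay remains overconsolidated and only the recompression index applies:
S_c = C_r·H/(1+e₀)·log₁₀(σ'_f/σ'_0) = 0.056×3.6/1.64×log₁₀(129.9/94.5)
    = 0.12293 × 0.13818 = 0.01699 m

S_c ≈ 17 mm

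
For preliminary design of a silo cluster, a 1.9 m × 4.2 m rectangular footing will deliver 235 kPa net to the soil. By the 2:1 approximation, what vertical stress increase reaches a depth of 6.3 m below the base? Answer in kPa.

Δσ_z ≈ 21.8 kPa

By the 2:1 method the load spreads at 1 horizontal : 2 vertical, so at depth z the loaded area has grown by z in each plan dimension:
Δσ = qBL/((B+z)(L+z)) = 235×1.9×4.2/((1.9+6.3)(4.2+6.3)) = 21.78 kPa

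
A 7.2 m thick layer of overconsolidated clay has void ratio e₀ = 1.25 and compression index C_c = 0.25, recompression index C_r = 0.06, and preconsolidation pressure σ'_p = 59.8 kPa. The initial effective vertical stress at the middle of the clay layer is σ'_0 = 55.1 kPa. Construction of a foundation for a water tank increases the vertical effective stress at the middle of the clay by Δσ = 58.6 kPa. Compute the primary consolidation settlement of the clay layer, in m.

Final effective stress: σ'_f = 55.1 + 58.6 = 113.7 kPa.
σ'_f = 113.7 > σ'_p = 59.8 kPa, so the stress path crosses the preconsolidation pressure — recompression up to σ'_p, then virgin compression beyond:
S_c = H/(1+e₀)·[C_r·log₁₀(σ'_p/σ'_0) + C_c·log₁₀(σ'_f/σ'_p)]
    = 7.2/2.25 × [0.06×log₁₀(59.8/55.1) + 0.25×log₁₀(113.7/59.8)]
    = 3.2 × [0.002133 + 0.069765] = 0.2301 m

S_c ≈ 0.23 m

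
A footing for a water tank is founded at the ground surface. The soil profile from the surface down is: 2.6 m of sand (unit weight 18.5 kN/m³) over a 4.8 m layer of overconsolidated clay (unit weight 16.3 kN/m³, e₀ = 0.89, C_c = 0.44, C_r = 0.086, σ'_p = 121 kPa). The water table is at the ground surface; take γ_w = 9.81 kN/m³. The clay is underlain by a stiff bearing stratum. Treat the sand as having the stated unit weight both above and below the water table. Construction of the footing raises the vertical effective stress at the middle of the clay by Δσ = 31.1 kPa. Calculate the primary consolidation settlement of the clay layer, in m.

S_c ≈ 0.0565 m

Mid-depth of clay below the ground surface: z = 2.6 + 4.8/2 = 5 m.
Total vertical stress at mid-clay: σ_v = 18.5×2.6 + 16.3×2.4 = 87.22 kPa.
Pore pressure: u = 9.81×(5 − 0) = 49.05 kPa.
Initial effective stress: σ'_0 = σ_v − u = 87.22 − 49.05 = 38.17 kPa.
Final effective stress: σ'_f = 38.17 + 31.1 = 69.27 kPa.
σ'_f = 69.27 ≤ σ'_p = 121 kPa, so the clay remains overconsolidated and only the recompression index applies:
S_c = C_r·H/(1+e₀)·log₁₀(σ'_f/σ'_0) = 0.086×4.8/1.89×log₁₀(69.27/38.17)
    = 0.21841 × 0.25882 = 0.05653 m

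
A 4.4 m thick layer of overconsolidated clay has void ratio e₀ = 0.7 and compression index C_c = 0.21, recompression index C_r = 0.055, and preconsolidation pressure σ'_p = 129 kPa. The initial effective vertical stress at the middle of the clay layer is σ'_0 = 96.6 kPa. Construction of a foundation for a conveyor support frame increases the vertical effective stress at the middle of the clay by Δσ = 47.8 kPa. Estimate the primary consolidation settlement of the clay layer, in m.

S_c ≈ 0.0445 m

Final effective stress: σ'_f = 96.6 + 47.8 = 144.4 kPa.
σ'_f = 144.4 > σ'_p = 129 kPa, so the stress path crosses the preconsolidation pressure — recompression up to σ'_p, then virgin compression beyond:
S_c = H/(1+e₀)·[C_r·log₁₀(σ'_p/σ'_0) + C_c·log₁₀(σ'_f/σ'_p)]
    = 4.4/1.7 × [0.055×log₁₀(129/96.6) + 0.21×log₁₀(144.4/129)]
    = 2.5882 × [0.0069087 + 0.010285] = 0.0445 m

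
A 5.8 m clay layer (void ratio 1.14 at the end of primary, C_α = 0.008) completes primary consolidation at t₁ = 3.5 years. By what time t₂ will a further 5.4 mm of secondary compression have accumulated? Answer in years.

t₂ ≈ 6.21 years

S_s = C_α·H/(1+e_p)·log₁₀(t₂/t₁) ⇒ log₁₀(t₂/t₁) = S_s·(1+e_p)/(C_α·H).
log₁₀(t₂/t₁) = 0.0054 × (1+1.14) / (0.008×5.8) = 0.2491
t₂ = t₁ × 10^0.2491 = 3.5 × 1.774 = 6.21 years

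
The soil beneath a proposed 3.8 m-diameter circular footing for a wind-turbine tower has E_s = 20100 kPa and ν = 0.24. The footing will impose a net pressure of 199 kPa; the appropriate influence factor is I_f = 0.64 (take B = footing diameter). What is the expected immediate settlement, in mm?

S_e ≈ 22.7 mm

Immediate (elastic) settlement: S_e = q·B·(1−ν²)/E_s · I_f.
S_e = 199 × 3.8 × (1 − 0.24²) / 20100 × 0.64
    = 199 × 3.8 × 0.9424 / 20100 × 0.64
    = 0.02269 m = 22.69 mm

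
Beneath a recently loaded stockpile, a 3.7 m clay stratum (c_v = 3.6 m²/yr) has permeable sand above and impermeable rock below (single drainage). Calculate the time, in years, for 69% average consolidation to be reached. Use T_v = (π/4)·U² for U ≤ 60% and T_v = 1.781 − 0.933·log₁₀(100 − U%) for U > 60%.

Drainage path length: H_d = H = 3.7 m (single drainage).
U > 60%: T_v = 1.781 − 0.933·log₁₀(100 − 69) = 0.38956.
t = T_v·H_d²/c_v = 0.38956×3.7²/3.6 = 1.481 years.

t ≈ 1.48 years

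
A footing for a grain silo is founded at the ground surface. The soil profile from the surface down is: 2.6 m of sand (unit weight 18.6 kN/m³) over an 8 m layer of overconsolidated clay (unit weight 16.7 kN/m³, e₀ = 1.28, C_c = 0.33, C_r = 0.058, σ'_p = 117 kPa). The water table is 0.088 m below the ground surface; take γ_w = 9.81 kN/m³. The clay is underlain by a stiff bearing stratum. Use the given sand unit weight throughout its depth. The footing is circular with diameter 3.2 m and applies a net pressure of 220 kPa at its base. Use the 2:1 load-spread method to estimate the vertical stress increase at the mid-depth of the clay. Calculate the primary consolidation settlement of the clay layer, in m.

Mid-depth of clay below the ground surface: z = 2.6 + 8/2 = 6.6 m.
Total vertical stress at mid-clay: σ_v = 18.6×2.6 + 16.7×4 = 115.16 kPa.
Pore pressure: u = 9.81×(6.6 − 0.088) = 63.883 kPa.
Initial effective stress: σ'_0 = σ_v − u = 115.16 − 63.883 = 51.277 kPa.
Stress increase at mid-clay by the 2:1 spreading method:
Δσ ≈ qD²/(D+z)² = 220×3.2²/(3.2+6.6)² = 23.457 kPa
Final effective stress: σ'_f = 51.277 + 23.457 = 74.734 kPa.
σ'_f = 74.734 ≤ σ'_p = 117 kPa, so the clay remains overconsolidated and only the recompression index applies:
S_c = C_r·H/(1+e₀)·log₁₀(σ'_f/σ'_0) = 0.058×8/2.28×log₁₀(74.734/51.277)
    = 0.20351 × 0.1636 = 0.03329 m

S_c ≈ 0.0333 m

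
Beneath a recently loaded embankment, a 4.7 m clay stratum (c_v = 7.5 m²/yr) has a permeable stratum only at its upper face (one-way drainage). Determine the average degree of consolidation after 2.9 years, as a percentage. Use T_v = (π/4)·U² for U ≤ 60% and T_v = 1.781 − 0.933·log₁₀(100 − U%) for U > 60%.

Drainage path length: H_d = H = 4.7 m (single drainage).
T_v = c_v·t/H_d² = 7.5×2.9/4.7² = 0.98461.
T_v = 0.98461 corresponds to the U > 60% branch:
U = 1 − 10^((1.781 − T_v)/0.933)/100 = 0.9286

U ≈ 92.9 %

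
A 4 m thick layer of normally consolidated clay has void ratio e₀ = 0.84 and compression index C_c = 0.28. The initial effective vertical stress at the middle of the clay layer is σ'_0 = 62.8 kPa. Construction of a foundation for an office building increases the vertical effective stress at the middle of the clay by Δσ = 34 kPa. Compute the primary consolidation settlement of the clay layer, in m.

Final effective stress: σ'_f = σ'_0 + Δσ = 62.8 + 34 = 96.8 kPa.
Normally consolidated clay, so the full stress increment lies on the virgin compression line:
S_c = C_c·H/(1+e₀)·log₁₀(σ'_f/σ'_0) = 0.28×4/(1+0.84)×log₁₀(96.8/62.8)
    = 0.6087 × 0.18792 = 0.1144 m

S_c ≈ 0.114 m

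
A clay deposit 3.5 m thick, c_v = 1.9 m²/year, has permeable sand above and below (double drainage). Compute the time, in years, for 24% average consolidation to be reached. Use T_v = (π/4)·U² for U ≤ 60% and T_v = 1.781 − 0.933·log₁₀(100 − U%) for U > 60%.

Drainage path length: H_d = H/2 = 1.75 m (double drainage).
U ≤ 60%: T_v = (π/4)·U² = (π/4)×0.24² = 0.045239.
t = T_v·H_d²/c_v = 0.045239×1.75²/1.9 = 0.07292 years.

t ≈ 0.0729 years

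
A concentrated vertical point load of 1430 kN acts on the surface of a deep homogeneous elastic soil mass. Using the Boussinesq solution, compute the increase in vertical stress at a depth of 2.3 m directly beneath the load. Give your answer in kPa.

Δσ_z ≈ 129 kPa

Boussinesq vertical stress below a point load on an elastic half-space:
Δσ_z = 3P/(2πz²) · [1 + (r/z)²]^(−5/2)
r/z = 0/2.3 = 0; [1+(r/z)²]^(−5/2) = 1.
Δσ_z = 3×1430/(2π×2.3²) × 1 = 129.07 × 1 = 129.1 kPa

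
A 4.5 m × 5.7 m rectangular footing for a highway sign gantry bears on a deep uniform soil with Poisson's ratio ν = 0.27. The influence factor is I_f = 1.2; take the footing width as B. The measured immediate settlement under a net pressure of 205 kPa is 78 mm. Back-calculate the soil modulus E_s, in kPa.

S_e = q·B·(1−ν²)/E_s · I_f  ⇒  E_s = q·B·(1−ν²)·I_f / S_e.
E_s = 205 × 4.5 × 0.9271 × 1.2 / 0.078 = 13160 kPa

E_s ≈ 13200 kPa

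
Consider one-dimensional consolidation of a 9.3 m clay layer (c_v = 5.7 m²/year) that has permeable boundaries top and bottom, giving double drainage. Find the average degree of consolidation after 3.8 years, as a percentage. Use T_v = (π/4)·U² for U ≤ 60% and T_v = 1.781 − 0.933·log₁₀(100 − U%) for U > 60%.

U ≈ 93.2 %

Drainage path length: H_d = H/2 = 4.65 m (double drainage).
T_v = c_v·t/H_d² = 5.7×3.8/4.65² = 1.0017.
T_v = 1.0017 corresponds to the U > 60% branch:
U = 1 − 10^((1.781 − T_v)/0.933)/100 = 0.9316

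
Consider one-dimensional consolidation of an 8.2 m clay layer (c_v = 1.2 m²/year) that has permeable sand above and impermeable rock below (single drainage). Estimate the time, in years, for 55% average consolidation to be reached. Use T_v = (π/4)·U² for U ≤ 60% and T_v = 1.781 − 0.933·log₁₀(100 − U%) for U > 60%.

t ≈ 13.3 years

Drainage path length: H_d = H = 8.2 m (single drainage).
U ≤ 60%: T_v = (π/4)·U² = (π/4)×0.55² = 0.23758.
t = T_v·H_d²/c_v = 0.23758×8.2²/1.2 = 13.31 years.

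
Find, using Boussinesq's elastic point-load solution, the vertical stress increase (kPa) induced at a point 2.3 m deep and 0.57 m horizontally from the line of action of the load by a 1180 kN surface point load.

Δσ_z ≈ 91.8 kPa

Boussinesq vertical stress below a point load on an elastic half-space:
Δσ_z = 3P/(2πz²) · [1 + (r/z)²]^(−5/2)
r/z = 0.57/2.3 = 0.24783; [1+(r/z)²]^(−5/2) = 0.86156.
Δσ_z = 3×1180/(2π×2.3²) × 0.86156 = 106.5 × 0.86156 = 91.76 kPa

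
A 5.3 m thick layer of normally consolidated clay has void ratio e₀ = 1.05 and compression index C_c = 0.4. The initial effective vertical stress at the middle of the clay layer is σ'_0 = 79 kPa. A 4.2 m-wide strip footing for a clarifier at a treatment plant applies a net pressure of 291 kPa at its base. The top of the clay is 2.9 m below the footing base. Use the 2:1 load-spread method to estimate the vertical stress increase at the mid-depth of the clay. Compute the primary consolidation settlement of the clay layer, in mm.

Mid-depth of clay below the footing base: z = 2.9 + 5.3/2 = 5.55 m.
Stress increase at mid-clay by the 2:1 spreading method:
Δσ = qB/(B+z) = 291×4.2/(4.2+5.55) = 125.35 kPa
Final effective stress: σ'_f = σ'_0 + Δσ = 79 + 125.35 = 204.35 kPa.
Normally consolidated clay, so the full stress increment lies on the virgin compression line:
S_c = C_c·H/(1+e₀)·log₁₀(σ'_f/σ'_0) = 0.4×5.3/(1+1.05)×log₁₀(204.35/79)
    = 1.0341 × 0.41275 = 0.4268 m

S_c ≈ 427 mm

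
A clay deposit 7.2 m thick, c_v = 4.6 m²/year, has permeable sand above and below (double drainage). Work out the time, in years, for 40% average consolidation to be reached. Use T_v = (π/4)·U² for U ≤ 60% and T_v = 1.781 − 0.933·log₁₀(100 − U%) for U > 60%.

Drainage path length: H_d = H/2 = 3.6 m (double drainage).
U ≤ 60%: T_v = (π/4)·U² = (π/4)×0.4² = 0.12566.
t = T_v·H_d²/c_v = 0.12566×3.6²/4.6 = 0.354 years.

t ≈ 0.354 years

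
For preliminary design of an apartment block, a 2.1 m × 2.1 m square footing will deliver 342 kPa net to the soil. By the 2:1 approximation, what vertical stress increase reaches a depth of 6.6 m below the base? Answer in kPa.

By the 2:1 method the load spreads at 1 horizontal : 2 vertical, so at depth z the loaded area has grown by z in each plan dimension:
Δσ = qBL/((B+z)(L+z)) = 342×2.1×2.1/((2.1+6.6)(2.1+6.6)) = 19.926 kPa

Δσ_z ≈ 19.9 kPa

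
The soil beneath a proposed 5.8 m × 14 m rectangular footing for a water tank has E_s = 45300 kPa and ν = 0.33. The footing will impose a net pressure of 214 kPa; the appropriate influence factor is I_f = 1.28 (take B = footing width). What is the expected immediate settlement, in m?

S_e ≈ 0.0313 m

Immediate (elastic) settlement: S_e = q·B·(1−ν²)/E_s · I_f.
S_e = 214 × 5.8 × (1 − 0.33²) / 45300 × 1.28
    = 214 × 5.8 × 0.8911 / 45300 × 1.28
    = 0.03125 m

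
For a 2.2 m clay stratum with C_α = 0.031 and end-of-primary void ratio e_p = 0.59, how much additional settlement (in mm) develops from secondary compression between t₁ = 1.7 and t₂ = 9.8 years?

Secondary compression: S_s = C_α·H/(1+e_p)·log₁₀(t₂/t₁)
S_s = 0.031×2.2/(1+0.59)×log₁₀(9.8/1.7)
    = 0.04289 × 0.7608 = 0.03263 m

S_s ≈ 32.6 mm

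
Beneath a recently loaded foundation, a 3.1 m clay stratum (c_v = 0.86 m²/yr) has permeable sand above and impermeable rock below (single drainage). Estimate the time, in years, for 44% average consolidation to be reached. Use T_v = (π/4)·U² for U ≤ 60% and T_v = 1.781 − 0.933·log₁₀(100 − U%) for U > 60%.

t ≈ 1.7 years

Drainage path length: H_d = H = 3.1 m (single drainage).
U ≤ 60%: T_v = (π/4)·U² = (π/4)×0.44² = 0.15205.
t = T_v·H_d²/c_v = 0.15205×3.1²/0.86 = 1.699 years.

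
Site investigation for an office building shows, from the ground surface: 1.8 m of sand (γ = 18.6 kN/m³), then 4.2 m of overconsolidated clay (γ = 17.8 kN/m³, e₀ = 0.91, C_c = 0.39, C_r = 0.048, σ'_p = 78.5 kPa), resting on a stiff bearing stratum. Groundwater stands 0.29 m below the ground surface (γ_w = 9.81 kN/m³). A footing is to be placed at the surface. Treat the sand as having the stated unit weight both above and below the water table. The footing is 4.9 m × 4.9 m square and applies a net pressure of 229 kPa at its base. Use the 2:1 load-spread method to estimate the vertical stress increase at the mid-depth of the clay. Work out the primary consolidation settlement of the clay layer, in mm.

Mid-depth of clay below the ground surface: z = 1.8 + 4.2/2 = 3.9 m.
Total vertical stress at mid-clay: σ_v = 18.6×1.8 + 17.8×2.1 = 70.86 kPa.
Pore pressure: u = 9.81×(3.9 − 0.29) = 35.414 kPa.
Initial effective stress: σ'_0 = σ_v − u = 70.86 − 35.414 = 35.446 kPa.
Stress increase at mid-clay by the 2:1 spreading method:
Δσ = qBL/((B+z)(L+z)) = 229×4.9×4.9/((4.9+3.9)(4.9+3.9)) = 71.001 kPa
Final effective stress: σ'_f = 35.446 + 71.001 = 106.45 kPa.
σ'_f = 106.45 > σ'_p = 78.5 kPa, so the stress path crosses the preconsolidation pressure — recompression up to σ'_p, then virgin compression beyond:
S_c = H/(1+e₀)·[C_r·log₁₀(σ'_p/σ'_0) + C_c·log₁₀(σ'_f/σ'_p)]
    = 4.2/1.91 × [0.048×log₁₀(78.5/35.446) + 0.39×log₁₀(106.45/78.5)]
    = 2.199 × [0.016575 + 0.051588] = 0.1499 m

S_c ≈ 150 mm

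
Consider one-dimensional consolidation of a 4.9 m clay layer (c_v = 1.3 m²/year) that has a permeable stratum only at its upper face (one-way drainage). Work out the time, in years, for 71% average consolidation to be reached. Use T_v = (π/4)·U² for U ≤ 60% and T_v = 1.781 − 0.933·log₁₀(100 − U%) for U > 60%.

Drainage path length: H_d = H = 4.9 m (single drainage).
U > 60%: T_v = 1.781 − 0.933·log₁₀(100 − 71) = 0.41658.
t = T_v·H_d²/c_v = 0.41658×4.9²/1.3 = 7.694 years.

t ≈ 7.69 years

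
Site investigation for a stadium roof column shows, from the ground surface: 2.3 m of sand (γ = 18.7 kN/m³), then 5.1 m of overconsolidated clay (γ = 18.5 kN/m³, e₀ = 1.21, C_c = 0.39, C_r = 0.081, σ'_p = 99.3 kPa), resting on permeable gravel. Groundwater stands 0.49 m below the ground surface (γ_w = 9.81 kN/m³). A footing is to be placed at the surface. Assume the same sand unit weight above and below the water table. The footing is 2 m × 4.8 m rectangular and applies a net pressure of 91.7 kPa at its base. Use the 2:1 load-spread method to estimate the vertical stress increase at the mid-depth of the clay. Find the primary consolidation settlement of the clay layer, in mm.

Mid-depth of clay below the ground surface: z = 2.3 + 5.1/2 = 4.85 m.
Total vertical stress at mid-clay: σ_v = 18.7×2.3 + 18.5×2.55 = 90.185 kPa.
Pore pressure: u = 9.81×(4.85 − 0.49) = 42.772 kPa.
Initial effective stress: σ'_0 = σ_v − u = 90.185 − 42.772 = 47.413 kPa.
Stress increase at mid-clay by the 2:1 spreading method:
Δσ = qBL/((B+z)(L+z)) = 91.7×2×4.8/((2+4.85)(4.8+4.85)) = 13.317 kPa
Final effective stress: σ'_f = 47.413 + 13.317 = 60.73 kPa.
σ'_f = 60.73 ≤ σ'_p = 99.3 kPa, so the clay remains overconsolidated and only the recompression index applies:
S_c = C_r·H/(1+e₀)·log₁₀(σ'_f/σ'_0) = 0.081×5.1/2.21×log₁₀(60.73/47.413)
    = 0.18692 × 0.10751 = 0.0201 m

S_c ≈ 20.1 mm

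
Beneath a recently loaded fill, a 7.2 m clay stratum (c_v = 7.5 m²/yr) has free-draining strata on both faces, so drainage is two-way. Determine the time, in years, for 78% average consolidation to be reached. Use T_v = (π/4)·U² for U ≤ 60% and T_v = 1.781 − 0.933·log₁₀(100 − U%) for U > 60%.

t ≈ 0.913 years

Drainage path length: H_d = H/2 = 3.6 m (double drainage).
U > 60%: T_v = 1.781 − 0.933·log₁₀(100 − 78) = 0.52852.
t = T_v·H_d²/c_v = 0.52852×3.6²/7.5 = 0.9133 years.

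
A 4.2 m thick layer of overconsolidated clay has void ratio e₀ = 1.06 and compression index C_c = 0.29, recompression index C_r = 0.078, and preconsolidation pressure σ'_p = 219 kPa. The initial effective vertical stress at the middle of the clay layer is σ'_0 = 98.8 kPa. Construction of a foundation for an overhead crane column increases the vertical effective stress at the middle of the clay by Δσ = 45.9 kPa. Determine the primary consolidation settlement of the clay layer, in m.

Final effective stress: σ'_f = 98.8 + 45.9 = 144.7 kPa.
σ'_f = 144.7 ≤ σ'_p = 219 kPa, so the clay remains overconsolidated and only the recompression index applies:
S_c = C_r·H/(1+e₀)·log₁₀(σ'_f/σ'_0) = 0.078×4.2/2.06×log₁₀(144.7/98.8)
    = 0.15903 × 0.16571 = 0.02635 m

S_c ≈ 0.0264 m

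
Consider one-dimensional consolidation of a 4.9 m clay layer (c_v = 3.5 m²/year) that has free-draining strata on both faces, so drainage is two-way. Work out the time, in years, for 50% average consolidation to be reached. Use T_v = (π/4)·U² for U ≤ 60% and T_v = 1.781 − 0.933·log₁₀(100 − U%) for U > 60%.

Drainage path length: H_d = H/2 = 2.45 m (double drainage).
U ≤ 60%: T_v = (π/4)·U² = (π/4)×0.5² = 0.19635.
t = T_v·H_d²/c_v = 0.19635×2.45²/3.5 = 0.3367 years.

t ≈ 0.337 years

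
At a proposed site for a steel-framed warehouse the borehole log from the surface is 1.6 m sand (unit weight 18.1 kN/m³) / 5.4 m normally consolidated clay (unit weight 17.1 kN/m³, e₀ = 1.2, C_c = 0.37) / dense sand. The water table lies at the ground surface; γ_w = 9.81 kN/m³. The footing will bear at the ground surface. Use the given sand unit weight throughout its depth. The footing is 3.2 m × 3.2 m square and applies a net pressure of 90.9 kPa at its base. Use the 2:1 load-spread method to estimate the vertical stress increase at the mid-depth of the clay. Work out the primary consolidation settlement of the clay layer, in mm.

S_c ≈ 161 mm

Mid-depth of clay below the ground surface: z = 1.6 + 5.4/2 = 4.3 m.
Total vertical stress at mid-clay: σ_v = 18.1×1.6 + 17.1×2.7 = 75.13 kPa.
Pore pressure: u = 9.81×(4.3 − 0) = 42.183 kPa.
Initial effective stress: σ'_0 = σ_v − u = 75.13 − 42.183 = 32.947 kPa.
Stress increase at mid-clay by the 2:1 spreading method:
Δσ = qBL/((B+z)(L+z)) = 90.9×3.2×3.2/((3.2+4.3)(3.2+4.3)) = 16.548 kPa
Final effective stress: σ'_f = σ'_0 + Δσ = 32.947 + 16.548 = 49.495 kPa.
Normally consolidated clay, so the full stress increment lies on the virgin compression line:
S_c = C_c·H/(1+e₀)·log₁₀(σ'_f/σ'_0) = 0.37×5.4/(1+1.2)×log₁₀(49.495/32.947)
    = 0.90818 × 0.17675 = 0.1605 m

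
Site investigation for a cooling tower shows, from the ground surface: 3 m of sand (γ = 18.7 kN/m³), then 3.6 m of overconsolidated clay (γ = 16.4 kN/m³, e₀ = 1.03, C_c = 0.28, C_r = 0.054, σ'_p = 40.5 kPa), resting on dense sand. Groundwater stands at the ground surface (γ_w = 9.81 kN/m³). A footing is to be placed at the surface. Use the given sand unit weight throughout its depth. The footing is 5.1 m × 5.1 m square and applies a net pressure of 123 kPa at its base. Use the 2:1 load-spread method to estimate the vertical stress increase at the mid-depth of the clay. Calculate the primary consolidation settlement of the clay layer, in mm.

S_c ≈ 124 mm

Mid-depth of clay below the ground surface: z = 3 + 3.6/2 = 4.8 m.
Total vertical stress at mid-clay: σ_v = 18.7×3 + 16.4×1.8 = 85.62 kPa.
Pore pressure: u = 9.81×(4.8 − 0) = 47.088 kPa.
Initial effective stress: σ'_0 = σ_v − u = 85.62 − 47.088 = 38.532 kPa.
Stress increase at mid-clay by the 2:1 spreading method:
Δσ = qBL/((B+z)(L+z)) = 123×5.1×5.1/((5.1+4.8)(5.1+4.8)) = 32.642 kPa
Final effective stress: σ'_f = 38.532 + 32.642 = 71.174 kPa.
σ'_f = 71.174 > σ'_p = 40.5 kPa, so the stress path crosses the preconsolidation pressure — recompression up to σ'_p, then virgin compression beyond:
S_c = H/(1+e₀)·[C_r·log₁₀(σ'_p/σ'_0) + C_c·log₁₀(σ'_f/σ'_p)]
    = 3.6/2.03 × [0.054×log₁₀(40.5/38.532) + 0.28×log₁₀(71.174/40.5)]
    = 1.7734 × [0.0011682 + 0.068563] = 0.1237 m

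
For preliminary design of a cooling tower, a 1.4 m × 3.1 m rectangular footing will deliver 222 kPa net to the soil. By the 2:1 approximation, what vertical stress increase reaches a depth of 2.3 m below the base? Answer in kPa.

Δσ_z ≈ 48.2 kPa

By the 2:1 method the load spreads at 1 horizontal : 2 vertical, so at depth z the loaded area has grown by z in each plan dimension:
Δσ = qBL/((B+z)(L+z)) = 222×1.4×3.1/((1.4+2.3)(3.1+2.3)) = 48.222 kPa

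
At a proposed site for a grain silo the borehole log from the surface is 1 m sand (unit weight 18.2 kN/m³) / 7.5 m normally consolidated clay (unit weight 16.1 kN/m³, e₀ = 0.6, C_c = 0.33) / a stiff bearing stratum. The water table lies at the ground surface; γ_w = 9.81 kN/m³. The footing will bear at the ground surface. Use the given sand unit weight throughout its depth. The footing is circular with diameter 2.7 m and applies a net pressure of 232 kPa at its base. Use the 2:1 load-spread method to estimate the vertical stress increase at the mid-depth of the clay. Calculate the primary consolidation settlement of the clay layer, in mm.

Mid-depth of clay below the ground surface: z = 1 + 7.5/2 = 4.75 m.
Total vertical stress at mid-clay: σ_v = 18.2×1 + 16.1×3.75 = 78.575 kPa.
Pore pressure: u = 9.81×(4.75 − 0) = 46.598 kPa.
Initial effective stress: σ'_0 = σ_v − u = 78.575 − 46.598 = 31.977 kPa.
Stress increase at mid-clay by the 2:1 spreading method:
Δσ ≈ qD²/(D+z)² = 232×2.7²/(2.7+4.75)² = 30.472 kPa
Final effective stress: σ'_f = σ'_0 + Δσ = 31.977 + 30.472 = 62.449 kPa.
Normally consolidated clay, so the full stress increment lies on the virgin compression line:
S_c = C_c·H/(1+e₀)·log₁₀(σ'_f/σ'_0) = 0.33×7.5/(1+0.6)×log₁₀(62.449/31.977)
    = 1.5469 × 0.29069 = 0.4497 m

S_c ≈ 450 mm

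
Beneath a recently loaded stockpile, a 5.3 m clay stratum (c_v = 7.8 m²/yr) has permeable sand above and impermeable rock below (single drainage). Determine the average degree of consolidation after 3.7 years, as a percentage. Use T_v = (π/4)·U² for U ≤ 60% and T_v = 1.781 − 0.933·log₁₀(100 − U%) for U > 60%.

U ≈ 93.6 %

Drainage path length: H_d = H = 5.3 m (single drainage).
T_v = c_v·t/H_d² = 7.8×3.7/5.3² = 1.0274.
T_v = 1.0274 corresponds to the U > 60% branch:
U = 1 − 10^((1.781 − T_v)/0.933)/100 = 0.9358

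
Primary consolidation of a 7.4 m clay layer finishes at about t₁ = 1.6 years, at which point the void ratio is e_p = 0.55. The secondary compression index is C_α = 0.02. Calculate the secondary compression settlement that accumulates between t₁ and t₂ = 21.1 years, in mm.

Secondary compression: S_s = C_α·H/(1+e_p)·log₁₀(t₂/t₁)
S_s = 0.02×7.4/(1+0.55)×log₁₀(21.1/1.6)
    = 0.09548 × 1.12 = 0.107 m

S_s ≈ 107 mm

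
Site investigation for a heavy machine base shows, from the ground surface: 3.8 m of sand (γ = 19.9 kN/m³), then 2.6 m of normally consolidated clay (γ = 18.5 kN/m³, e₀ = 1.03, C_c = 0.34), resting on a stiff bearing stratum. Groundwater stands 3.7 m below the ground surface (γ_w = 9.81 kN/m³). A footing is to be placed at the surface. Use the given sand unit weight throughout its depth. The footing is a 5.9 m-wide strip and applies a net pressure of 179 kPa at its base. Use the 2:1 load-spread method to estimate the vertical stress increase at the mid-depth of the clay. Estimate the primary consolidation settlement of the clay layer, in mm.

S_c ≈ 142 mm

Mid-depth of clay below the ground surface: z = 3.8 + 2.6/2 = 5.1 m.
Total vertical stress at mid-clay: σ_v = 19.9×3.8 + 18.5×1.3 = 99.67 kPa.
Pore pressure: u = 9.81×(5.1 − 3.7) = 13.734 kPa.
Initial effective stress: σ'_0 = σ_v − u = 99.67 − 13.734 = 85.936 kPa.
Stress increase at mid-clay by the 2:1 spreading method:
Δσ = qB/(B+z) = 179×5.9/(5.9+5.1) = 96.009 kPa
Final effective stress: σ'_f = σ'_0 + Δσ = 85.936 + 96.009 = 181.94 kPa.
Normally consolidated clay, so the full stress increment lies on the virgin compression line:
S_c = C_c·H/(1+e₀)·log₁₀(σ'_f/σ'_0) = 0.34×2.6/(1+1.03)×log₁₀(181.94/85.936)
    = 0.43547 × 0.32575 = 0.1419 m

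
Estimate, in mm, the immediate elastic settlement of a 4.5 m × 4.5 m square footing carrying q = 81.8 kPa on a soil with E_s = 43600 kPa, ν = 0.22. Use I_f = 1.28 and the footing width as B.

S_e ≈ 10.3 mm

Immediate (elastic) settlement: S_e = q·B·(1−ν²)/E_s · I_f.
S_e = 81.8 × 4.5 × (1 − 0.22²) / 43600 × 1.28
    = 81.8 × 4.5 × 0.9516 / 43600 × 1.28
    = 0.01028 m = 10.28 mm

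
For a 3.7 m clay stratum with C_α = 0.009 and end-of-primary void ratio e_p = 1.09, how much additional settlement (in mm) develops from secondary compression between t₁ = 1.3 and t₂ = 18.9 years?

S_s ≈ 18.5 mm

Secondary compression: S_s = C_α·H/(1+e_p)·log₁₀(t₂/t₁)
S_s = 0.009×3.7/(1+1.09)×log₁₀(18.9/1.3)
    = 0.01593 × 1.163 = 0.01852 m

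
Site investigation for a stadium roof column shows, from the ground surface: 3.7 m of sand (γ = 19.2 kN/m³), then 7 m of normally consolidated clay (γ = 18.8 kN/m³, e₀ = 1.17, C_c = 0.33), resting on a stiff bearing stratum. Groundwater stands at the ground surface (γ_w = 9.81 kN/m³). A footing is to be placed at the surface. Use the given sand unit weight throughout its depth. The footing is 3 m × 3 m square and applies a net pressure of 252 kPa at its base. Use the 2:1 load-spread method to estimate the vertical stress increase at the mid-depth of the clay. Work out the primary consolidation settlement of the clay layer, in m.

S_c ≈ 0.132 m

Mid-depth of clay below the ground surface: z = 3.7 + 7/2 = 7.2 m.
Total vertical stress at mid-clay: σ_v = 19.2×3.7 + 18.8×3.5 = 136.84 kPa.
Pore pressure: u = 9.81×(7.2 − 0) = 70.632 kPa.
Initial effective stress: σ'_0 = σ_v − u = 136.84 − 70.632 = 66.208 kPa.
Stress increase at mid-clay by the 2:1 spreading method:
Δσ = qBL/((B+z)(L+z)) = 252×3×3/((3+7.2)(3+7.2)) = 21.799 kPa
Final effective stress: σ'_f = σ'_0 + Δσ = 66.208 + 21.799 = 88.007 kPa.
Normally consolidated clay, so the full stress increment lies on the virgin compression line:
S_c = C_c·H/(1+e₀)·log₁₀(σ'_f/σ'_0) = 0.33×7/(1+1.17)×log₁₀(88.007/66.208)
    = 1.0645 × 0.12361 = 0.1316 m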